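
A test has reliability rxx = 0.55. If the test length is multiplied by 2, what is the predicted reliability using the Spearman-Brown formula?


r_new = (n * rxx) / (1 + (n-1) * rxx)
r_new = (2 * 0.55) / (1 + 1 * 0.55)
r_new = 1.1 / 1.55
r_new = 0.7097

0.7097


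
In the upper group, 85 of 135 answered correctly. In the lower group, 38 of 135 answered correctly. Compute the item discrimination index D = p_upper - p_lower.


p_upper = 85/135 = 0.6296
p_lower = 38/135 = 0.2815
D = 0.6296 - 0.2815 = 0.3481

0.3481


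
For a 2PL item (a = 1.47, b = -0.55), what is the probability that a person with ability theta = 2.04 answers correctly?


a*(theta - b) = 1.47 * (2.04 - -0.55) = 3.8073
exp(-3.8073) = 0.0222
P = 1 / (1 + 0.0222)
P = 0.9783

0.9783


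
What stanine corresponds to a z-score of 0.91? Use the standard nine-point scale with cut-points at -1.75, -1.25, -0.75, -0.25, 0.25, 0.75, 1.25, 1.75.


Stanine boundaries: [-1.75, -1.25, -0.75, -0.25, 0.25, 0.75, 1.25, 1.75]
z = 0.91
Check each boundary:
  z >= -1.75 -> could be stanine 2
  z >= -1.25 -> could be stanine 3
  z >= -0.75 -> could be stanine 4
  z >= -0.25 -> could be stanine 5
  z >= 0.25 -> could be stanine 6
  z >= 0.75 -> could be stanine 7
  z < 1.25
  z < 1.75
Highest qualifying boundary gives stanine = 7

7


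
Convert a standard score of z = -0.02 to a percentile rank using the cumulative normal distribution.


CDF(z) = 0.5 * (1 + erf(z/sqrt(2)))
erf(-0.0141) = -0.016
CDF = 0.492
Percentile rank = 0.492 * 100 = 49.2

49.2


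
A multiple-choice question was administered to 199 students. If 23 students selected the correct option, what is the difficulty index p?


Item difficulty p = number correct / total examinees
p = 23 / 199
p = 0.1156

0.1156


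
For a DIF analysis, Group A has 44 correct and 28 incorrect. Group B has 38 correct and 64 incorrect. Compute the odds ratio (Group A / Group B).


Odds_A = 44/28 = 1.5714
Odds_B = 38/64 = 0.5938
OR = Odds_A / Odds_B = 1.5714 / 0.5938
Exactly, OR = (44 * 64) / (28 * 38) = 2816 / 1064
OR = 2.6466

2.6466


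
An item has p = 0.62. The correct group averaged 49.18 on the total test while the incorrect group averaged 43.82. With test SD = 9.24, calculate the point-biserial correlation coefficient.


q = 1 - p = 0.38
rpb = ((M1 - M0) / SD) * sqrt(p * q)
rpb = ((49.18 - 43.82) / 9.24) * sqrt(0.62 * 0.38)
rpb = 0.2816

0.2816


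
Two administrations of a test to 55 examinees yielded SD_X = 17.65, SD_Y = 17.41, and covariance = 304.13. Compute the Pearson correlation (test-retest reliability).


r = cov(X,Y) / (SD_X * SD_Y)
r = 304.13 / (17.65 * 17.41)
r = 304.13 / 307.2865
r = 0.9897

0.9897


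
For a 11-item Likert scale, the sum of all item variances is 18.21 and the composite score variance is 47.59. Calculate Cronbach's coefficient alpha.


alpha = (k/(k-1)) * (1 - sum(si^2)/s_total^2)
= (11/10) * (1 - 18.21/47.59)
alpha = 0.6791

0.6791


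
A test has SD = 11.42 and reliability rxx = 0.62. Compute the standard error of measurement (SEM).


SEM = SD * sqrt(1 - rxx)
SEM = 11.42 * sqrt(1 - 0.62)
SEM = 11.42 * sqrt(0.38) = 11.42 * 0.616441
SEM = 7.0398

7.0398


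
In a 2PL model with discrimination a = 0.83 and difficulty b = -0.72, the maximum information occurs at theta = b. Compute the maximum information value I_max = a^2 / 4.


For 2PL, max info at theta = b = -0.72
I_max = a^2 / 4 = 0.83^2 / 4
= 0.6889 / 4
I_max = 0.1722

0.1722


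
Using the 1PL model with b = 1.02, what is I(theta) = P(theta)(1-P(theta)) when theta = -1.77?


P = 1/(1+exp(-(-1.77-1.02))) = 0.0579
I = P*(1-P) = 0.0579 * 0.9421
I = 0.0545

0.0545


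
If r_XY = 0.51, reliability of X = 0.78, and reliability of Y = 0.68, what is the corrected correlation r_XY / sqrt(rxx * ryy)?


r_corrected = rxy / sqrt(rxx * ryy)
= 0.51 / sqrt(0.78 * 0.68)
= 0.51 / sqrt(0.5304)
= 0.51 / 0.728286
r_corrected = 0.7003

0.7003


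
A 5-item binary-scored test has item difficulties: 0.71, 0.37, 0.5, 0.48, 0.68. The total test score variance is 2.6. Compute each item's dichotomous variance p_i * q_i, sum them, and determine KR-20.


For each item, compute p_i * q_i:
  Item 1: 0.71 * 0.29 = 0.2059
  Item 2: 0.37 * 0.63 = 0.2331
  Item 3: 0.5 * 0.5 = 0.25
  Item 4: 0.48 * 0.52 = 0.2496
  Item 5: 0.68 * 0.32 = 0.2176
Sum(p_i * q_i) = 0.2059 + 0.2331 + 0.25 + 0.2496 + 0.2176 = 1.1562
KR-20 = (k/(k-1)) * (1 - Sum(p_i*q_i) / Var_total)
= (5/4) * (1 - 1.1562/2.6)
= 1.25 * 0.5553
KR-20 = 0.6941

0.6941


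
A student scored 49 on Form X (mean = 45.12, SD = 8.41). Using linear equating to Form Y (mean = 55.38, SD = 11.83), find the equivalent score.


slope = SD_Y / SD_X = 11.83 / 8.41 ~ 1.4067
intercept = mean_Y - slope * mean_X = 55.38 - (11.83 / 8.41) * 45.12 ~ -8.0884
Y = slope * X + intercept. To avoid rounding drift from the rounded slope/intercept, evaluate the equivalent form Y = mean_Y + SD_Y * (X - mean_X) / SD_X at full precision:
Y = 55.38 + 11.83 * (49 - 45.12) / 8.41
Y = 55.38 + 11.83 * 3.88 / 8.41
Y = 55.38 + 45.9004 / 8.41
Y = 55.38 + 5.4578
Y = 60.8378

60.8378


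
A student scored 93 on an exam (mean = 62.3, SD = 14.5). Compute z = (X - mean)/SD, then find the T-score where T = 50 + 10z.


z = (X - mean) / SD = (93 - 62.3) / 14.5
z = 30.7 / 14.5
z = 2.1172
T-score = T = 50 + 10z
Carry z at full precision (z = 30.7 / 14.5) into the conversion:
T-score = 50 + 10 * (30.7 / 14.5) = 50 + 307 / 14.5
T-score = 50 + 21.1724
T-score = 71.1724

71.1724


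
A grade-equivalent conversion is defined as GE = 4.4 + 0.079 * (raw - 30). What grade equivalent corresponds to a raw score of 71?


raw - median = 71 - 30 = 41
slope * diff = 0.079 * 41 = 3.239
GE = 4.4 + 3.239
GE = 7.639

7.639


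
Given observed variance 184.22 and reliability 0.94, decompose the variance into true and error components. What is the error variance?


var_true = rxx * var_obs = 0.94 * 184.22 = 173.1668
var_error = var_obs - var_true
var_error = 184.22 - 173.1668
var_error = 11.0532

11.0532


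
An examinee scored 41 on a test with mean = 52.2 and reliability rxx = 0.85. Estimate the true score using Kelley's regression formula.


T_est = rxx * X + (1 - rxx) * mean
T_est = 0.85 * 41 + 0.15 * 52.2
T_est = 34.85 + 7.83
T_est = 42.68

42.68


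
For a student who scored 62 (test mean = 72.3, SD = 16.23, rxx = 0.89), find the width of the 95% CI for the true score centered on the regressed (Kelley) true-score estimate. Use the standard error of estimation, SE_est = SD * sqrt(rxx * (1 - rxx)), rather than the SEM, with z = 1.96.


True score estimate = 0.89*62 + 0.11*72.3 = 63.133
SE_est = SD * sqrt(rxx * (1 - rxx)) = 16.23 * sqrt(0.89 * 0.11) = 16.23 * sqrt(0.0979) = 5.078201
CI = T_est +/- z * SE_est, so width = 2 * z * SE_est = 2 * 1.96 * 5.078201
Width = 19.9065

19.9065


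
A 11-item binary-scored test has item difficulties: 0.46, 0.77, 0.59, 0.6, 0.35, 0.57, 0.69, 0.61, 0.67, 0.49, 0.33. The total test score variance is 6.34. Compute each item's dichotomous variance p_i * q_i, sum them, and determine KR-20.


For each item, compute p_i * q_i:
  Item 1: 0.46 * 0.54 = 0.2484
  Item 2: 0.77 * 0.23 = 0.1771
  Item 3: 0.59 * 0.41 = 0.2419
  Item 4: 0.6 * 0.4 = 0.24
  Item 5: 0.35 * 0.65 = 0.2275
  Item 6: 0.57 * 0.43 = 0.2451
  Item 7: 0.69 * 0.31 = 0.2139
  Item 8: 0.61 * 0.39 = 0.2379
  Item 9: 0.67 * 0.33 = 0.2211
  Item 10: 0.49 * 0.51 = 0.2499
  Item 11: 0.33 * 0.67 = 0.2211
Sum(p_i * q_i) = 0.2484 + 0.1771 + 0.2419 + 0.24 + 0.2275 + 0.2451 + 0.2139 + 0.2379 + 0.2211 + 0.2499 + 0.2211 = 2.5239
KR-20 = (k/(k-1)) * (1 - Sum(p_i*q_i) / Var_total)
= (11/10) * (1 - 2.5239/6.34)
= 1.1 * 0.6019
KR-20 = 0.6621

0.6621


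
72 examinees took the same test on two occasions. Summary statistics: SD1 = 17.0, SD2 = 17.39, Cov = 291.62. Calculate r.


r = cov(X,Y) / (SD_X * SD_Y)
r = 291.62 / (17.0 * 17.39)
r = 291.62 / 295.63
r = 0.9864

0.9864


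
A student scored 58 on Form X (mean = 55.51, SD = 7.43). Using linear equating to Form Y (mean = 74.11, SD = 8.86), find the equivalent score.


slope = SD_Y / SD_X = 8.86 / 7.43 ~ 1.1925
intercept = mean_Y - slope * mean_X = 74.11 - (8.86 / 7.43) * 55.51 ~ 7.9164
Y = slope * X + intercept. To avoid rounding drift from the rounded slope/intercept, evaluate the equivalent form Y = mean_Y + SD_Y * (X - mean_X) / SD_X at full precision:
Y = 74.11 + 8.86 * (58 - 55.51) / 7.43
Y = 74.11 + 8.86 * 2.49 / 7.43
Y = 74.11 + 22.0614 / 7.43
Y = 74.11 + 2.9692
Y = 77.0792

77.0792


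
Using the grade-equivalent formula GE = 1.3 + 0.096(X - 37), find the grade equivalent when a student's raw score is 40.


raw - median = 40 - 37 = 3
slope * diff = 0.096 * 3 = 0.288
GE = 1.3 + 0.288
GE = 1.588

1.588


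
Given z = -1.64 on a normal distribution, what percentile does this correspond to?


CDF(z) = 0.5 * (1 + erf(z/sqrt(2)))
erf(-1.1597) = -0.899
CDF = 0.0505
Percentile rank = 0.0505 * 100 = 5.05

5.05


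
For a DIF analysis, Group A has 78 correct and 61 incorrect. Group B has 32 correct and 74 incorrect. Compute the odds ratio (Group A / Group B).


Odds_A = 78/61 = 1.2787
Odds_B = 32/74 = 0.4324
OR = Odds_A / Odds_B = 1.2787 / 0.4324
Exactly, OR = (78 * 74) / (61 * 32) = 5772 / 1952
OR = 2.957

2.957


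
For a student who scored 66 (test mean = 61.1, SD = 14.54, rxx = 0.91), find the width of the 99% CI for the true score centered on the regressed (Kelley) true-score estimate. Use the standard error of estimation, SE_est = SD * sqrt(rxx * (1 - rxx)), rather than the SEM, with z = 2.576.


True score estimate = 0.91*66 + 0.09*61.1 = 65.559
SE_est = SD * sqrt(rxx * (1 - rxx)) = 14.54 * sqrt(0.91 * 0.09) = 14.54 * sqrt(0.0819) = 4.161083
CI = T_est +/- z * SE_est, so width = 2 * z * SE_est = 2 * 2.576 * 4.161083
Width = 21.4379

21.4379


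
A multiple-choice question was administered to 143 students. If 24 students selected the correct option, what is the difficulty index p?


Item difficulty p = number correct / total examinees
p = 24 / 143
p = 0.1678

0.1678


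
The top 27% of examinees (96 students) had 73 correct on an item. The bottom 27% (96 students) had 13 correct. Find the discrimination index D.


p_upper = 73/96 = 0.7604
p_lower = 13/96 = 0.1354
D = 0.7604 - 0.1354 = 0.625

0.625


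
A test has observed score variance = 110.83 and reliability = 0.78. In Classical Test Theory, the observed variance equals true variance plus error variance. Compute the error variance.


var_true = rxx * var_obs = 0.78 * 110.83 = 86.4474
var_error = var_obs - var_true
var_error = 110.83 - 86.4474
var_error = 24.3826

24.3826


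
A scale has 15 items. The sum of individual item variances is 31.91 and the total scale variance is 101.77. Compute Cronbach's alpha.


alpha = (k/(k-1)) * (1 - sum(si^2)/s_total^2)
= (15/14) * (1 - 31.91/101.77)
alpha = 0.7355

0.7355


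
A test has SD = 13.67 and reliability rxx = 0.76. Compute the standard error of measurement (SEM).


SEM = SD * sqrt(1 - rxx)
SEM = 13.67 * sqrt(1 - 0.76)
SEM = 13.67 * sqrt(0.24) = 13.67 * 0.489898
SEM = 6.6969

6.6969


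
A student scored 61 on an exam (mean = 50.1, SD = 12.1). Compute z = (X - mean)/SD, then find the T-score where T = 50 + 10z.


z = (X - mean) / SD = (61 - 50.1) / 12.1
z = 10.9 / 12.1
z = 0.9008
T-score = T = 50 + 10z
Carry z at full precision (z = 10.9 / 12.1) into the conversion:
T-score = 50 + 10 * (10.9 / 12.1) = 50 + 109 / 12.1
T-score = 50 + 9.0083
T-score = 59.0083

59.0083


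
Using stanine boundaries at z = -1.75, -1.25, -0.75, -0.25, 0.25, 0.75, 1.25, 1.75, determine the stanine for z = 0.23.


Stanine boundaries: [-1.75, -1.25, -0.75, -0.25, 0.25, 0.75, 1.25, 1.75]
z = 0.23
Check each boundary:
  z >= -1.75 -> could be stanine 2
  z >= -1.25 -> could be stanine 3
  z >= -0.75 -> could be stanine 4
  z >= -0.25 -> could be stanine 5
  z < 0.25
  z < 0.75
  z < 1.25
  z < 1.75
Highest qualifying boundary gives stanine = 5

5


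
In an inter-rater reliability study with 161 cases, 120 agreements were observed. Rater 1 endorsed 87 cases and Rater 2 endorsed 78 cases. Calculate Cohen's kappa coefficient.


P_o = 120/161 = 0.745342
P_e = (87*78 + 74*83) / 25921 = 0.498746
kappa = (P_o - P_e) / (1 - P_e)
kappa = (0.745342 - 0.498746) / (1 - 0.498746)
kappa = 0.492

0.492


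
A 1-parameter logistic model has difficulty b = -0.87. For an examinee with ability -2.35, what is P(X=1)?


theta - b = -2.35 - -0.87 = -1.48
exp(-(theta - b)) = exp(1.48) = 4.3929
P = 1 / (1 + 4.3929)
P = 0.1854

0.1854


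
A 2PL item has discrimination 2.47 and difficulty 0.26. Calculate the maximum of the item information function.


For 2PL, max info at theta = b = 0.26
I_max = a^2 / 4 = 2.47^2 / 4
= 6.1009 / 4
I_max = 1.5252

1.5252


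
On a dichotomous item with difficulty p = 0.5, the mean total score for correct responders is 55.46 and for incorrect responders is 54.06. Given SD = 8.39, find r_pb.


q = 1 - p = 0.5
rpb = ((M1 - M0) / SD) * sqrt(p * q)
rpb = ((55.46 - 54.06) / 8.39) * sqrt(0.5 * 0.5)
rpb = 0.0834

0.0834


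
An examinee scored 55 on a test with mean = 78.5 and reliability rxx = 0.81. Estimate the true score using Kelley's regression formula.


T_est = rxx * X + (1 - rxx) * mean
T_est = 0.81 * 55 + 0.19 * 78.5
T_est = 44.55 + 14.915
T_est = 59.465

59.465


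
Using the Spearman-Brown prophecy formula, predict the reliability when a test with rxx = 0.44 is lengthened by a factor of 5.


r_new = (n * rxx) / (1 + (n-1) * rxx)
r_new = (5 * 0.44) / (1 + 4 * 0.44)
r_new = 2.2 / 2.76
r_new = 0.7971

0.7971


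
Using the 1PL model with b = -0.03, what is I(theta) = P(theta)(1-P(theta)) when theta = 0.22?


P = 1/(1+exp(-(0.22--0.03))) = 0.5622
I = P*(1-P) = 0.5622 * 0.4378
I = 0.2461

0.2461


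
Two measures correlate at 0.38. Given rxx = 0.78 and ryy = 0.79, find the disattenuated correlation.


r_corrected = rxy / sqrt(rxx * ryy)
= 0.38 / sqrt(0.78 * 0.79)
= 0.38 / sqrt(0.6162)
= 0.38 / 0.784984
r_corrected = 0.4841

0.4841


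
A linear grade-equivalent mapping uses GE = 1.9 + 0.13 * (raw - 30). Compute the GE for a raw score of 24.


raw - median = 24 - 30 = -6
slope * diff = 0.13 * -6 = -0.78
GE = 1.9 + -0.78
GE = 1.12

1.12


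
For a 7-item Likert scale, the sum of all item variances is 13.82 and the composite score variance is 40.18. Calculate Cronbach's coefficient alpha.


alpha = (k/(k-1)) * (1 - sum(si^2)/s_total^2)
= (7/6) * (1 - 13.82/40.18)
alpha = 0.7654

0.7654


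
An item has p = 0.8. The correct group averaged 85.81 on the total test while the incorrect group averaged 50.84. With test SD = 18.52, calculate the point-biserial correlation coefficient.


q = 1 - p = 0.2
rpb = ((M1 - M0) / SD) * sqrt(p * q)
rpb = ((85.81 - 50.84) / 18.52) * sqrt(0.8 * 0.2)
rpb = 0.7553

0.7553


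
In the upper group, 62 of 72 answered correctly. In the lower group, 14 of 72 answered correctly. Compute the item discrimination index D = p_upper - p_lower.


p_upper = 62/72 = 0.8611
p_lower = 14/72 = 0.1944
D = 0.8611 - 0.1944 = 0.6667

0.6667


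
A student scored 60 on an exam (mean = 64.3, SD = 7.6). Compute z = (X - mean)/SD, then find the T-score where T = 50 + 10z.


z = (X - mean) / SD = (60 - 64.3) / 7.6
z = -4.3 / 7.6
z = -0.5658
T-score = T = 50 + 10z
Carry z at full precision (z = -4.3 / 7.6) into the conversion:
T-score = 50 + 10 * (-4.3 / 7.6) = 50 + -43 / 7.6
T-score = 50 + -5.6579
T-score = 44.3421

44.3421


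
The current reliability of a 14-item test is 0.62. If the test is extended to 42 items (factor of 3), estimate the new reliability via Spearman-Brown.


r_new = (n * rxx) / (1 + (n-1) * rxx)
r_new = (3 * 0.62) / (1 + 2 * 0.62)
r_new = 1.86 / 2.24
r_new = 0.8304

0.8304


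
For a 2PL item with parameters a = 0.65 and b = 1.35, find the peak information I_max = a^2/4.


For 2PL, max info at theta = b = 1.35
I_max = a^2 / 4 = 0.65^2 / 4
= 0.4225 / 4
I_max = 0.1056

0.1056


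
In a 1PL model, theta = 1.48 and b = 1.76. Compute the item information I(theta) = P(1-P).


P = 1/(1+exp(-(1.48-1.76))) = 0.4305
I = P*(1-P) = 0.4305 * 0.5695
I = 0.2452

0.2452


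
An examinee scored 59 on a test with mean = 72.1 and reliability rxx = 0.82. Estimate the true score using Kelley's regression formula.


T_est = rxx * X + (1 - rxx) * mean
T_est = 0.82 * 59 + 0.18 * 72.1
T_est = 48.38 + 12.978
T_est = 61.358

61.358


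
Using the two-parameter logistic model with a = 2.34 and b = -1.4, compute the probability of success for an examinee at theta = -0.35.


a*(theta - b) = 2.34 * (-0.35 - -1.4) = 2.457
exp(-2.457) = 0.0857
P = 1 / (1 + 0.0857)
P = 0.9211

0.9211


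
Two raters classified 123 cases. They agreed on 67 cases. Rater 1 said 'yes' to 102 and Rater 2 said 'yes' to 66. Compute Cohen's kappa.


P_o = 67/123 = 0.544715
P_e = (102*66 + 21*57) / 15129 = 0.524093
kappa = (P_o - P_e) / (1 - P_e)
kappa = (0.544715 - 0.524093) / (1 - 0.524093)
kappa = 0.0433

0.0433


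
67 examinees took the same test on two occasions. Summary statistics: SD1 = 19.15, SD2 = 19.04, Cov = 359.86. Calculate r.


r = cov(X,Y) / (SD_X * SD_Y)
r = 359.86 / (19.15 * 19.04)
r = 359.86 / 364.616
r = 0.987

0.987


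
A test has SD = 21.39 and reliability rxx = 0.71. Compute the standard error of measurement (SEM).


SEM = SD * sqrt(1 - rxx)
SEM = 21.39 * sqrt(1 - 0.71)
SEM = 21.39 * sqrt(0.29) = 21.39 * 0.538516
SEM = 11.5189

11.5189


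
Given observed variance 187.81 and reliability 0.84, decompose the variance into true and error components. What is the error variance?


var_true = rxx * var_obs = 0.84 * 187.81 = 157.7604
var_error = var_obs - var_true
var_error = 187.81 - 157.7604
var_error = 30.0496

30.0496


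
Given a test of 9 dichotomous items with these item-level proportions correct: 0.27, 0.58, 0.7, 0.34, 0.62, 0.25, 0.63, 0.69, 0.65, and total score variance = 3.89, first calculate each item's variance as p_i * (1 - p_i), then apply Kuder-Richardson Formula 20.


For each item, compute p_i * q_i:
  Item 1: 0.27 * 0.73 = 0.1971
  Item 2: 0.58 * 0.42 = 0.2436
  Item 3: 0.7 * 0.3 = 0.21
  Item 4: 0.34 * 0.66 = 0.2244
  Item 5: 0.62 * 0.38 = 0.2356
  Item 6: 0.25 * 0.75 = 0.1875
  Item 7: 0.63 * 0.37 = 0.2331
  Item 8: 0.69 * 0.31 = 0.2139
  Item 9: 0.65 * 0.35 = 0.2275
Sum(p_i * q_i) = 0.1971 + 0.2436 + 0.21 + 0.2244 + 0.2356 + 0.1875 + 0.2331 + 0.2139 + 0.2275 = 1.9727
KR-20 = (k/(k-1)) * (1 - Sum(p_i*q_i) / Var_total)
= (9/8) * (1 - 1.9727/3.89)
= 1.125 * 0.4929
KR-20 = 0.5545

0.5545


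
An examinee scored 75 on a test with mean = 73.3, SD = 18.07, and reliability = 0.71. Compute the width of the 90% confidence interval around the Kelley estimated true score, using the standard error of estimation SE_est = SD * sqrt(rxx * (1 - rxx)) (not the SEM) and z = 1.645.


True score estimate = 0.71*75 + 0.29*73.3 = 74.507
SE_est = SD * sqrt(rxx * (1 - rxx)) = 18.07 * sqrt(0.71 * 0.29) = 18.07 * sqrt(0.2059) = 8.19948
CI = T_est +/- z * SE_est, so width = 2 * z * SE_est = 2 * 1.645 * 8.19948
Width = 26.9763

26.9763


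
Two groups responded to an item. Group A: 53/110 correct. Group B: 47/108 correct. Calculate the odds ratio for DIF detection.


Odds_A = 53/57 = 0.9298
Odds_B = 47/61 = 0.7705
OR = Odds_A / Odds_B = 0.9298 / 0.7705
Exactly, OR = (53 * 61) / (57 * 47) = 3233 / 2679
OR = 1.2068

1.2068


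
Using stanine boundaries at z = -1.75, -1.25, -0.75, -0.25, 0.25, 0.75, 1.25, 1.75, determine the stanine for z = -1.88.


Stanine boundaries: [-1.75, -1.25, -0.75, -0.25, 0.25, 0.75, 1.25, 1.75]
z = -1.88
Check each boundary:
  z < -1.75
  z < -1.25
  z < -0.75
  z < -0.25
  z < 0.25
  z < 0.75
  z < 1.25
  z < 1.75
Highest qualifying boundary gives stanine = 1

1


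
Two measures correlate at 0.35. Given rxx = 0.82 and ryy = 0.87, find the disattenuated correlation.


r_corrected = rxy / sqrt(rxx * ryy)
= 0.35 / sqrt(0.82 * 0.87)
= 0.35 / sqrt(0.7134)
= 0.35 / 0.84463
r_corrected = 0.4144

0.4144


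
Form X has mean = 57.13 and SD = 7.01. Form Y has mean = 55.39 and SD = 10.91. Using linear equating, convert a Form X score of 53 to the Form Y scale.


slope = SD_Y / SD_X = 10.91 / 7.01 ~ 1.5563
intercept = mean_Y - slope * mean_X = 55.39 - (10.91 / 7.01) * 57.13 ~ -33.5242
Y = slope * X + intercept. To avoid rounding drift from the rounded slope/intercept, evaluate the equivalent form Y = mean_Y + SD_Y * (X - mean_X) / SD_X at full precision:
Y = 55.39 + 10.91 * (53 - 57.13) / 7.01
Y = 55.39 - 10.91 * 4.13 / 7.01
Y = 55.39 - 45.0583 / 7.01
Y = 55.39 - 6.4277
Y = 48.9623

48.9623


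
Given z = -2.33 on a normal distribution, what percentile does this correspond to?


CDF(z) = 0.5 * (1 + erf(z/sqrt(2)))
erf(-1.6476) = -0.9802
CDF = 0.0099
Percentile rank = 0.0099 * 100 = 0.99

0.99


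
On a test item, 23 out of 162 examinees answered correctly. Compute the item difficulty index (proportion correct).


Item difficulty p = number correct / total examinees
p = 23 / 162
p = 0.142

0.142


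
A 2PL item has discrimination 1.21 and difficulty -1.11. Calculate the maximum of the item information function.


For 2PL, max info at theta = b = -1.11
I_max = a^2 / 4 = 1.21^2 / 4
= 1.4641 / 4
I_max = 0.366

0.366


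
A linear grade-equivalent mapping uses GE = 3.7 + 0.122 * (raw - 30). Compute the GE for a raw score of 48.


raw - median = 48 - 30 = 18
slope * diff = 0.122 * 18 = 2.196
GE = 3.7 + 2.196
GE = 5.896

5.896


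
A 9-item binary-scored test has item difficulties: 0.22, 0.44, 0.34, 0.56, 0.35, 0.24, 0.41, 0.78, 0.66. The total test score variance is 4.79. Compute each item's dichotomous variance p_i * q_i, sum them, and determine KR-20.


For each item, compute p_i * q_i:
  Item 1: 0.22 * 0.78 = 0.1716
  Item 2: 0.44 * 0.56 = 0.2464
  Item 3: 0.34 * 0.66 = 0.2244
  Item 4: 0.56 * 0.44 = 0.2464
  Item 5: 0.35 * 0.65 = 0.2275
  Item 6: 0.24 * 0.76 = 0.1824
  Item 7: 0.41 * 0.59 = 0.2419
  Item 8: 0.78 * 0.22 = 0.1716
  Item 9: 0.66 * 0.34 = 0.2244
Sum(p_i * q_i) = 0.1716 + 0.2464 + 0.2244 + 0.2464 + 0.2275 + 0.1824 + 0.2419 + 0.1716 + 0.2244 = 1.9366
KR-20 = (k/(k-1)) * (1 - Sum(p_i*q_i) / Var_total)
= (9/8) * (1 - 1.9366/4.79)
= 1.125 * 0.5957
KR-20 = 0.6702

0.6702


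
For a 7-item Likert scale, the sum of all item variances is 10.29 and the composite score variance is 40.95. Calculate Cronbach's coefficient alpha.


alpha = (k/(k-1)) * (1 - sum(si^2)/s_total^2)
= (7/6) * (1 - 10.29/40.95)
alpha = 0.8735

0.8735


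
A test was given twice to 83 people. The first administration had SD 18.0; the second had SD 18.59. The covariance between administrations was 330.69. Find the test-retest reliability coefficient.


r = cov(X,Y) / (SD_X * SD_Y)
r = 330.69 / (18.0 * 18.59)
r = 330.69 / 334.62
r = 0.9883

0.9883


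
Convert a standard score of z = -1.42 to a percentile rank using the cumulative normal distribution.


CDF(z) = 0.5 * (1 + erf(z/sqrt(2)))
erf(-1.0041) = -0.8444
CDF = 0.0778
Percentile rank = 0.0778 * 100 = 7.78

7.78


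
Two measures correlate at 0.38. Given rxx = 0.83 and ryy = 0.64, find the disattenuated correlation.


r_corrected = rxy / sqrt(rxx * ryy)
= 0.38 / sqrt(0.83 * 0.64)
= 0.38 / sqrt(0.5312)
= 0.38 / 0.728835
r_corrected = 0.5214

0.5214


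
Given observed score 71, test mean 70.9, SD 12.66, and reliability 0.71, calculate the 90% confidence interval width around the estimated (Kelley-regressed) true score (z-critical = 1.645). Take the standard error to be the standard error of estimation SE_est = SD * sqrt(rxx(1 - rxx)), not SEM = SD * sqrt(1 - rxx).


True score estimate = 0.71*71 + 0.29*70.9 = 70.971
SE_est = SD * sqrt(rxx * (1 - rxx)) = 12.66 * sqrt(0.71 * 0.29) = 12.66 * sqrt(0.2059) = 5.744628
CI = T_est +/- z * SE_est, so width = 2 * z * SE_est = 2 * 1.645 * 5.744628
Width = 18.8998

18.8998


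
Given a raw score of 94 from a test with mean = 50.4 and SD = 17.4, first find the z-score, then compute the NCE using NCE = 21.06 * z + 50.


z = (X - mean) / SD = (94 - 50.4) / 17.4
z = 43.6 / 17.4
z = 2.5057
NCE = NCE = 21.06z + 50
Carry z at full precision (z = 43.6 / 17.4) into the conversion:
NCE = 21.06 * (43.6 / 17.4) + 50 = 918.216 / 17.4 + 50
NCE = 52.771 + 50
NCE = 102.771

102.771


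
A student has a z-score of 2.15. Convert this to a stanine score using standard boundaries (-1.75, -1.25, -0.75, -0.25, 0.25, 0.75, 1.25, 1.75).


Stanine boundaries: [-1.75, -1.25, -0.75, -0.25, 0.25, 0.75, 1.25, 1.75]
z = 2.15
Check each boundary:
  z >= -1.75 -> could be stanine 2
  z >= -1.25 -> could be stanine 3
  z >= -0.75 -> could be stanine 4
  z >= -0.25 -> could be stanine 5
  z >= 0.25 -> could be stanine 6
  z >= 0.75 -> could be stanine 7
  z >= 1.25 -> could be stanine 8
  z >= 1.75 -> could be stanine 9
Highest qualifying boundary gives stanine = 9

9


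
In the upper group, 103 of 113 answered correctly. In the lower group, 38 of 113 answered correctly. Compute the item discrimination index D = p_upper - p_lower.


p_upper = 103/113 = 0.9115
p_lower = 38/113 = 0.3363
D = 0.9115 - 0.3363 = 0.5752

0.5752


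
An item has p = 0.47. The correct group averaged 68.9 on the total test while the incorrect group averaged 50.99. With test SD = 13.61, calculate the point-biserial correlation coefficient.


q = 1 - p = 0.53
rpb = ((M1 - M0) / SD) * sqrt(p * q)
rpb = ((68.9 - 50.99) / 13.61) * sqrt(0.47 * 0.53)
rpb = 0.6568

0.6568


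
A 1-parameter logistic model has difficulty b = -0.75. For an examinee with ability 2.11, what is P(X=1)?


theta - b = 2.11 - -0.75 = 2.86
exp(-(theta - b)) = exp(-2.86) = 0.0573
P = 1 / (1 + 0.0573)
P = 0.9458

0.9458


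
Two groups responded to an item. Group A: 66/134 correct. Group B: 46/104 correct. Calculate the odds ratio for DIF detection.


Odds_A = 66/68 = 0.9706
Odds_B = 46/58 = 0.7931
OR = Odds_A / Odds_B = 0.9706 / 0.7931
Exactly, OR = (66 * 58) / (68 * 46) = 3828 / 3128
OR = 1.2238

1.2238


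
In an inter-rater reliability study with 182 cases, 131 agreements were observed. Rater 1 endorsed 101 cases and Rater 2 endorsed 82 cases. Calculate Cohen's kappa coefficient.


P_o = 131/182 = 0.71978
P_e = (101*82 + 81*100) / 33124 = 0.494566
kappa = (P_o - P_e) / (1 - P_e)
kappa = (0.71978 - 0.494566) / (1 - 0.494566)
kappa = 0.4456

0.4456


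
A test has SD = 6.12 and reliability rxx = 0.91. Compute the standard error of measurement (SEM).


SEM = SD * sqrt(1 - rxx)
SEM = 6.12 * sqrt(1 - 0.91)
SEM = 6.12 * sqrt(0.09) = 6.12 * 0.3
SEM = 1.836

1.836


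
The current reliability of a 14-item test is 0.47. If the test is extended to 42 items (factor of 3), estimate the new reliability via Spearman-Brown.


r_new = (n * rxx) / (1 + (n-1) * rxx)
r_new = (3 * 0.47) / (1 + 2 * 0.47)
r_new = 1.41 / 1.94
r_new = 0.7268

0.7268


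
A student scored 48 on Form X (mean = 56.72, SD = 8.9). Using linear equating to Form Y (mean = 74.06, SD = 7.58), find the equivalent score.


slope = SD_Y / SD_X = 7.58 / 8.9 ~ 0.8517
intercept = mean_Y - slope * mean_X = 74.06 - (7.58 / 8.9) * 56.72 ~ 25.7524
Y = slope * X + intercept. To avoid rounding drift from the rounded slope/intercept, evaluate the equivalent form Y = mean_Y + SD_Y * (X - mean_X) / SD_X at full precision:
Y = 74.06 + 7.58 * (48 - 56.72) / 8.9
Y = 74.06 - 7.58 * 8.72 / 8.9
Y = 74.06 - 66.0976 / 8.9
Y = 74.06 - 7.4267
Y = 66.6333

66.6333


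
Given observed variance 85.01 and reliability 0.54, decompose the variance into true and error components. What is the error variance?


var_true = rxx * var_obs = 0.54 * 85.01 = 45.9054
var_error = var_obs - var_true
var_error = 85.01 - 45.9054
var_error = 39.1046

39.1046


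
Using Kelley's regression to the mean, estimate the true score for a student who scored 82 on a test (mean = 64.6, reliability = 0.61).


T_est = rxx * X + (1 - rxx) * mean
T_est = 0.61 * 82 + 0.39 * 64.6
T_est = 50.02 + 25.194
T_est = 75.214

75.214


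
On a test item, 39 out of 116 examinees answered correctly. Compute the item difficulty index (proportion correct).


Item difficulty p = number correct / total examinees
p = 39 / 116
p = 0.3362

0.3362


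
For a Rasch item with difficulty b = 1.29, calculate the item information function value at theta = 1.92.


P = 1/(1+exp(-(1.92-1.29))) = 0.6525
I = P*(1-P) = 0.6525 * 0.3475
I = 0.2267

0.2267


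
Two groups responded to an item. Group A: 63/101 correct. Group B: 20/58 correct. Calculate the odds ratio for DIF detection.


Odds_A = 63/38 = 1.6579
Odds_B = 20/38 = 0.5263
OR = Odds_A / Odds_B = 1.6579 / 0.5263
Exactly, OR = (63 * 38) / (38 * 20) = 2394 / 760
OR = 3.15

3.15


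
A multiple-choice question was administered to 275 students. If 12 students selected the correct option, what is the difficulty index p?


Item difficulty p = number correct / total examinees
p = 12 / 275
p = 0.0436

0.0436


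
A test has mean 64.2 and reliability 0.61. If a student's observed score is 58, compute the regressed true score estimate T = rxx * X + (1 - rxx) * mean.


T_est = rxx * X + (1 - rxx) * mean
T_est = 0.61 * 58 + 0.39 * 64.2
T_est = 35.38 + 25.038
T_est = 60.418

60.418


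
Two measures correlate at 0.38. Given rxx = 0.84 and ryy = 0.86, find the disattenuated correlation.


r_corrected = rxy / sqrt(rxx * ryy)
= 0.38 / sqrt(0.84 * 0.86)
= 0.38 / sqrt(0.7224)
= 0.38 / 0.849941
r_corrected = 0.4471

0.4471


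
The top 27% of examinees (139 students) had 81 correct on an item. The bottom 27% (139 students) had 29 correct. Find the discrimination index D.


p_upper = 81/139 = 0.5827
p_lower = 29/139 = 0.2086
D = 0.5827 - 0.2086 = 0.3741

0.3741


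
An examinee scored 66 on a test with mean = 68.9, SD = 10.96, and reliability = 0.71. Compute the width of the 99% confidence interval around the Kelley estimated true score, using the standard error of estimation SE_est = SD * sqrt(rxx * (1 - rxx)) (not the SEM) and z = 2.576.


True score estimate = 0.71*66 + 0.29*68.9 = 66.841
SE_est = SD * sqrt(rxx * (1 - rxx)) = 10.96 * sqrt(0.71 * 0.29) = 10.96 * sqrt(0.2059) = 4.973232
CI = T_est +/- z * SE_est, so width = 2 * z * SE_est = 2 * 2.576 * 4.973232
Width = 25.6221

25.6221


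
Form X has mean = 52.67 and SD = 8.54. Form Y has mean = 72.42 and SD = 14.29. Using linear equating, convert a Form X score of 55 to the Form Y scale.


slope = SD_Y / SD_X = 14.29 / 8.54 ~ 1.6733
intercept = mean_Y - slope * mean_X = 72.42 - (14.29 / 8.54) * 52.67 ~ -15.7128
Y = slope * X + intercept. To avoid rounding drift from the rounded slope/intercept, evaluate the equivalent form Y = mean_Y + SD_Y * (X - mean_X) / SD_X at full precision:
Y = 72.42 + 14.29 * (55 - 52.67) / 8.54
Y = 72.42 + 14.29 * 2.33 / 8.54
Y = 72.42 + 33.2957 / 8.54
Y = 72.42 + 3.8988
Y = 76.3188

76.3188


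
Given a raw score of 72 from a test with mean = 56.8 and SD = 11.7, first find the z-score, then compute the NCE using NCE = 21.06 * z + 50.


z = (X - mean) / SD = (72 - 56.8) / 11.7
z = 15.2 / 11.7
z = 1.2991
NCE = NCE = 21.06z + 50
Carry z at full precision (z = 15.2 / 11.7) into the conversion:
NCE = 21.06 * (15.2 / 11.7) + 50 = 320.112 / 11.7 + 50
NCE = 27.36 + 50
NCE = 77.36

77.36


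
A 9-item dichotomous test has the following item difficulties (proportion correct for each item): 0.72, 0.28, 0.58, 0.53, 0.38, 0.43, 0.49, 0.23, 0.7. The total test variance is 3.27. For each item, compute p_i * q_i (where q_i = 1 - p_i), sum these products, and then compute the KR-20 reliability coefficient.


For each item, compute p_i * q_i:
  Item 1: 0.72 * 0.28 = 0.2016
  Item 2: 0.28 * 0.72 = 0.2016
  Item 3: 0.58 * 0.42 = 0.2436
  Item 4: 0.53 * 0.47 = 0.2491
  Item 5: 0.38 * 0.62 = 0.2356
  Item 6: 0.43 * 0.57 = 0.2451
  Item 7: 0.49 * 0.51 = 0.2499
  Item 8: 0.23 * 0.77 = 0.1771
  Item 9: 0.7 * 0.3 = 0.21
Sum(p_i * q_i) = 0.2016 + 0.2016 + 0.2436 + 0.2491 + 0.2356 + 0.2451 + 0.2499 + 0.1771 + 0.21 = 2.0136
KR-20 = (k/(k-1)) * (1 - Sum(p_i*q_i) / Var_total)
= (9/8) * (1 - 2.0136/3.27)
= 1.125 * 0.3842
KR-20 = 0.4322

0.4322


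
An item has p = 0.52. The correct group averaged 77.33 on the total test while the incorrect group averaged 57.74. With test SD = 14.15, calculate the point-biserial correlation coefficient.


q = 1 - p = 0.48
rpb = ((M1 - M0) / SD) * sqrt(p * q)
rpb = ((77.33 - 57.74) / 14.15) * sqrt(0.52 * 0.48)
rpb = 0.6917

0.6917


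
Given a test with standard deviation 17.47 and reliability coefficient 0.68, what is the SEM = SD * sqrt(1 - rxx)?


SEM = SD * sqrt(1 - rxx)
SEM = 17.47 * sqrt(1 - 0.68)
SEM = 17.47 * sqrt(0.32) = 17.47 * 0.565685
SEM = 9.8825

9.8825


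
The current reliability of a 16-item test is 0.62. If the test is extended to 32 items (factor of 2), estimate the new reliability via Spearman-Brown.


r_new = (n * rxx) / (1 + (n-1) * rxx)
r_new = (2 * 0.62) / (1 + 1 * 0.62)
r_new = 1.24 / 1.62
r_new = 0.7654

0.7654


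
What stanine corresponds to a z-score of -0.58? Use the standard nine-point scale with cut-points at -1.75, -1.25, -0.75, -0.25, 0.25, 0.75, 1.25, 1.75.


Stanine boundaries: [-1.75, -1.25, -0.75, -0.25, 0.25, 0.75, 1.25, 1.75]
z = -0.58
Check each boundary:
  z >= -1.75 -> could be stanine 2
  z >= -1.25 -> could be stanine 3
  z >= -0.75 -> could be stanine 4
  z < -0.25
  z < 0.25
  z < 0.75
  z < 1.25
  z < 1.75
Highest qualifying boundary gives stanine = 4

4


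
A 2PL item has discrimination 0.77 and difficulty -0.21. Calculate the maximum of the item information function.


For 2PL, max info at theta = b = -0.21
I_max = a^2 / 4 = 0.77^2 / 4
= 0.5929 / 4
I_max = 0.1482

0.1482


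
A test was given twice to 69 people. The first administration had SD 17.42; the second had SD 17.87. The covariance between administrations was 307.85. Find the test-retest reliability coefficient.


r = cov(X,Y) / (SD_X * SD_Y)
r = 307.85 / (17.42 * 17.87)
r = 307.85 / 311.2954
r = 0.9889

0.9889


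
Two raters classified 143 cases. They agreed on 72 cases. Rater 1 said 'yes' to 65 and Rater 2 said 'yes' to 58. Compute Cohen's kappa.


P_o = 72/143 = 0.503497
P_e = (65*58 + 78*85) / 20449 = 0.508582
kappa = (P_o - P_e) / (1 - P_e)
kappa = (0.503497 - 0.508582) / (1 - 0.508582)
kappa = -0.0103

-0.0103


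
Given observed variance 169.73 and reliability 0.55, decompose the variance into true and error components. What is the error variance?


var_true = rxx * var_obs = 0.55 * 169.73 = 93.3515
var_error = var_obs - var_true
var_error = 169.73 - 93.3515
var_error = 76.3785

76.3785


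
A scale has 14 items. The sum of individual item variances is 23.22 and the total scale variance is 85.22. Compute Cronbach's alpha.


alpha = (k/(k-1)) * (1 - sum(si^2)/s_total^2)
= (14/13) * (1 - 23.22/85.22)
alpha = 0.7835

0.7835


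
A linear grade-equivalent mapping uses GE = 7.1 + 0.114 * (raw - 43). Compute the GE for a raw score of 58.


raw - median = 58 - 43 = 15
slope * diff = 0.114 * 15 = 1.71
GE = 7.1 + 1.71
GE = 8.81

8.81


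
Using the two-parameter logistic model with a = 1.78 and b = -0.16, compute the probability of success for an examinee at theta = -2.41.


a*(theta - b) = 1.78 * (-2.41 - -0.16) = -4.005
exp(--4.005) = 54.8718
P = 1 / (1 + 54.8718)
P = 0.0179

0.0179


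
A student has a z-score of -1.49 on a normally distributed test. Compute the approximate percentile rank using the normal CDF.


CDF(z) = 0.5 * (1 + erf(z/sqrt(2)))
erf(-1.0536) = -0.8638
CDF = 0.0681
Percentile rank = 0.0681 * 100 = 6.81

6.81


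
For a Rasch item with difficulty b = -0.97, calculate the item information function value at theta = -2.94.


P = 1/(1+exp(-(-2.94--0.97))) = 0.1224
I = P*(1-P) = 0.1224 * 0.8776
I = 0.1074

0.1074


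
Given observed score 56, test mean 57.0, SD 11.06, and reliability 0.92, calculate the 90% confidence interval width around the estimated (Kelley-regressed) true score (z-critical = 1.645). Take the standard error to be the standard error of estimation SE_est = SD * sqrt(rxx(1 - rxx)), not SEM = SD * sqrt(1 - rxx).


True score estimate = 0.92*56 + 0.08*57.0 = 56.08
SE_est = SD * sqrt(rxx * (1 - rxx)) = 11.06 * sqrt(0.92 * 0.08) = 11.06 * sqrt(0.0736) = 3.000503
CI = T_est +/- z * SE_est, so width = 2 * z * SE_est = 2 * 1.645 * 3.000503
Width = 9.8717

9.8717


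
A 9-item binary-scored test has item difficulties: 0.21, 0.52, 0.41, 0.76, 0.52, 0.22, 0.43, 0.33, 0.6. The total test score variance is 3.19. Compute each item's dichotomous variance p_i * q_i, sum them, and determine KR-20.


For each item, compute p_i * q_i:
  Item 1: 0.21 * 0.79 = 0.1659
  Item 2: 0.52 * 0.48 = 0.2496
  Item 3: 0.41 * 0.59 = 0.2419
  Item 4: 0.76 * 0.24 = 0.1824
  Item 5: 0.52 * 0.48 = 0.2496
  Item 6: 0.22 * 0.78 = 0.1716
  Item 7: 0.43 * 0.57 = 0.2451
  Item 8: 0.33 * 0.67 = 0.2211
  Item 9: 0.6 * 0.4 = 0.24
Sum(p_i * q_i) = 0.1659 + 0.2496 + 0.2419 + 0.1824 + 0.2496 + 0.1716 + 0.2451 + 0.2211 + 0.24 = 1.9672
KR-20 = (k/(k-1)) * (1 - Sum(p_i*q_i) / Var_total)
= (9/8) * (1 - 1.9672/3.19)
= 1.125 * 0.3833
KR-20 = 0.4312

0.4312


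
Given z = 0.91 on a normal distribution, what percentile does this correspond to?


CDF(z) = 0.5 * (1 + erf(z/sqrt(2)))
erf(0.6435) = 0.6372
CDF = 0.8186
Percentile rank = 0.8186 * 100 = 81.86

81.86


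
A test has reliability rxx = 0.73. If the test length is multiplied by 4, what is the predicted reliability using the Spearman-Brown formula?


r_new = (n * rxx) / (1 + (n-1) * rxx)
r_new = (4 * 0.73) / (1 + 3 * 0.73)
r_new = 2.92 / 3.19
r_new = 0.9154

0.9154


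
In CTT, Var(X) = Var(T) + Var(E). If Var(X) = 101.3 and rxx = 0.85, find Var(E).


var_true = rxx * var_obs = 0.85 * 101.3 = 86.105
var_error = var_obs - var_true
var_error = 101.3 - 86.105
var_error = 15.195

15.195


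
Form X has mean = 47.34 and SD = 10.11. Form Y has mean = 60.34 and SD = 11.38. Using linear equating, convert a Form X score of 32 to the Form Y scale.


slope = SD_Y / SD_X = 11.38 / 10.11 ~ 1.1256
intercept = mean_Y - slope * mean_X = 60.34 - (11.38 / 10.11) * 47.34 ~ 7.0532
Y = slope * X + intercept. To avoid rounding drift from the rounded slope/intercept, evaluate the equivalent form Y = mean_Y + SD_Y * (X - mean_X) / SD_X at full precision:
Y = 60.34 + 11.38 * (32 - 47.34) / 10.11
Y = 60.34 - 11.38 * 15.34 / 10.11
Y = 60.34 - 174.5692 / 10.11
Y = 60.34 - 17.267
Y = 43.073

43.073


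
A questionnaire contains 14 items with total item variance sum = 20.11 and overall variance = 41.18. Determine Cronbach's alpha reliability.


alpha = (k/(k-1)) * (1 - sum(si^2)/s_total^2)
= (14/13) * (1 - 20.11/41.18)
alpha = 0.551

0.551


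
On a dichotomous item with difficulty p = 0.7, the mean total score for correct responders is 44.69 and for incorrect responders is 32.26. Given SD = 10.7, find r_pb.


q = 1 - p = 0.3
rpb = ((M1 - M0) / SD) * sqrt(p * q)
rpb = ((44.69 - 32.26) / 10.7) * sqrt(0.7 * 0.3)
rpb = 0.5323

0.5323


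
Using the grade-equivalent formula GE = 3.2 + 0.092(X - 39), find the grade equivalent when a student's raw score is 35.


raw - median = 35 - 39 = -4
slope * diff = 0.092 * -4 = -0.368
GE = 3.2 + -0.368
GE = 2.832

2.832


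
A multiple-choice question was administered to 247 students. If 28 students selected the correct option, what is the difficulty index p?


Item difficulty p = number correct / total examinees
p = 28 / 247
p = 0.1134

0.1134


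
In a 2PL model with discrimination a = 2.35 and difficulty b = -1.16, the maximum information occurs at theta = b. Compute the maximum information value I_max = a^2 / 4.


For 2PL, max info at theta = b = -1.16
I_max = a^2 / 4 = 2.35^2 / 4
= 5.5225 / 4
I_max = 1.3806

1.3806


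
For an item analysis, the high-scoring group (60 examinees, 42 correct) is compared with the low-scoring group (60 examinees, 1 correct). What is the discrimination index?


p_upper = 42/60 = 0.7
p_lower = 1/60 = 0.0167
D = 0.7 - 0.0167 = 0.6833

0.6833


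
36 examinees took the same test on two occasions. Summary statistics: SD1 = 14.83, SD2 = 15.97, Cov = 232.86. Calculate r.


r = cov(X,Y) / (SD_X * SD_Y)
r = 232.86 / (14.83 * 15.97)
r = 232.86 / 236.8351
r = 0.9832

0.9832
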